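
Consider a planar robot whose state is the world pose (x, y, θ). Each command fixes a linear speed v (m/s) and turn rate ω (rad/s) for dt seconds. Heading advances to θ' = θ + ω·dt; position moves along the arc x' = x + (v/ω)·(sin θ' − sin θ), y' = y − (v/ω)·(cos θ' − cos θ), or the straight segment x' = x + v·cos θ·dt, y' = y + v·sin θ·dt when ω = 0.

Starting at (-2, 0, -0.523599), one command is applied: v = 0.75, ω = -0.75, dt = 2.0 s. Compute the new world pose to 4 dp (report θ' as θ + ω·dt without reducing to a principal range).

(-1.6008, -1.3035, -2.0236)

θ' = -0.5236 + -0.75·2.0 = -2.0236
R = v/ω = 0.75/-0.75 = -1.0000
x' = -2 + -1.0000·(sin -2.0236 − sin -0.5236) = -1.6008
y' = 0 − -1.0000·(cos -2.0236 − cos -0.5236) = -1.3035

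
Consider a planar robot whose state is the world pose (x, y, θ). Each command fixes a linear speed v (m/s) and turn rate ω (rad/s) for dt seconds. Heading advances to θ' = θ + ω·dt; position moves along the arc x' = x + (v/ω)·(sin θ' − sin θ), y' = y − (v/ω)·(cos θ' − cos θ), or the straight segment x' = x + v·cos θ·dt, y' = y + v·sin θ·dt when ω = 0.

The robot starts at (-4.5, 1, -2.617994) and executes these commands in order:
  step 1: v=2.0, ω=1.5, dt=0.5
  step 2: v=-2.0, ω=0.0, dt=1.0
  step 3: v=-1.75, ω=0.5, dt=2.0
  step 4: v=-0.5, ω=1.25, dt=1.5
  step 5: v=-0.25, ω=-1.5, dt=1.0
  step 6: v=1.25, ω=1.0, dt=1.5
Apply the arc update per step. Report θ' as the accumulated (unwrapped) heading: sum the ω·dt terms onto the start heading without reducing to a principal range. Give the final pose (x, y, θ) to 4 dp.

(-4.4134, 5.7659, 1.0070)

step 1: θ'=-1.8680 (R=1.3333) → pose (-5.1082, 0.2358, -1.8680)
step 2: θ'=-1.8680 (straight) → pose (-4.5225, 2.1481, -1.8680)
step 3: θ'=-0.8680 (R=-3.5000) → pose (-5.1985, 5.4353, -0.8680)
step 4: θ'=1.0070 (R=-0.4000) → pose (-5.8418, 5.3905, 1.0070)
step 5: θ'=-0.4930 (R=0.1667) → pose (-6.0615, 5.3327, -0.4930)
step 6: θ'=1.0070 (R=1.2500) → pose (-4.4134, 5.7659, 1.0070)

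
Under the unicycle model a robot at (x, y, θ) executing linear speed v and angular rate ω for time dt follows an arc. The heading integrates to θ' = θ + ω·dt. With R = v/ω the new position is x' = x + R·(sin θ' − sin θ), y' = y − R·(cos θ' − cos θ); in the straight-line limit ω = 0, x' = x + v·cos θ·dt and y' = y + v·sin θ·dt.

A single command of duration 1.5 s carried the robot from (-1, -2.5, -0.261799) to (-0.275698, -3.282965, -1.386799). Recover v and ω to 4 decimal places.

Δθ = -1.386799 − -0.261799 = -1.125000
ω = Δθ/dt = -1.125000/1.5 = -0.7500
R = −Δy/(cos θ' − cos θ) = -1.0000
v = R·ω = -1.0000·-0.7500 = 0.7500

v = 0.7500, ω = -0.7500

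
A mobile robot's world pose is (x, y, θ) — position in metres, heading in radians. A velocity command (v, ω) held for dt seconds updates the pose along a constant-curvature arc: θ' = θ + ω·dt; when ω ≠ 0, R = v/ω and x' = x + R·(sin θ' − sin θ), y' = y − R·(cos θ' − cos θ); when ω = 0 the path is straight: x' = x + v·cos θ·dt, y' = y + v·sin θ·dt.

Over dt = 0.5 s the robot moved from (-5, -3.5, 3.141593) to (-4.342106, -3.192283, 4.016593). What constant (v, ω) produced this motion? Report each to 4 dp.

v = -1.5000, ω = 1.7500

Δθ = 4.016593 − 3.141593 = 0.875000
ω = Δθ/dt = 0.875000/0.5 = 1.7500
R = Δx/(sin θ' − sin θ) = -0.8571
v = R·ω = -0.8571·1.7500 = -1.5000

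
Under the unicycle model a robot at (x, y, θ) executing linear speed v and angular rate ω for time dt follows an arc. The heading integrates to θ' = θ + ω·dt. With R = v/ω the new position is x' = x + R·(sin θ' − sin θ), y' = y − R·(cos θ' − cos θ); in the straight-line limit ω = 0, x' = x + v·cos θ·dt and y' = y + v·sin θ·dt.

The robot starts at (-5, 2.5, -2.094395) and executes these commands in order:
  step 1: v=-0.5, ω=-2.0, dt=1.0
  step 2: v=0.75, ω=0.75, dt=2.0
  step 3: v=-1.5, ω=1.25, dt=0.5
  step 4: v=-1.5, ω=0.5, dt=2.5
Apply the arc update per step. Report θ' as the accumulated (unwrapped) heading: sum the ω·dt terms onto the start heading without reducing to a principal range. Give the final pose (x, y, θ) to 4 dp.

(-6.2215, 6.7745, -0.7194)

step 1: θ'=-4.0944 (R=0.2500) → pose (-4.5797, 2.5199, -4.0944)
step 2: θ'=-2.5944 (R=1.0000) → pose (-5.9151, 2.7944, -2.5944)
step 3: θ'=-1.9694 (R=-1.2000) → pose (-5.4335, 3.3535, -1.9694)
step 4: θ'=-0.7194 (R=-3.0000) → pose (-6.2215, 6.7745, -0.7194)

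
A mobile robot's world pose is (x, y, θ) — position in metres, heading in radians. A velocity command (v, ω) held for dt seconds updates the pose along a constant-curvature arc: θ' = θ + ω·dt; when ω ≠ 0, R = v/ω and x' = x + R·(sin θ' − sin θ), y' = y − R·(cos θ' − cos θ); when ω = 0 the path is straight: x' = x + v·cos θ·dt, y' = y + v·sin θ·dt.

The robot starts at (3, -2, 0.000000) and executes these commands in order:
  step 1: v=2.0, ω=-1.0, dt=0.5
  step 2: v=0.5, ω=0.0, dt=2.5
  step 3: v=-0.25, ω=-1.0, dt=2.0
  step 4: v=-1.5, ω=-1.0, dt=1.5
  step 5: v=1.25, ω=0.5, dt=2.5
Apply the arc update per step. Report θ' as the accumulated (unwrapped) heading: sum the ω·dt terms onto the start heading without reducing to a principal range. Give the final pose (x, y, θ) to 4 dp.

step 1: θ'=-0.5000 (R=-2.0000) → pose (3.9589, -2.2448, -0.5000)
step 2: θ'=-0.5000 (straight) → pose (5.0558, -2.8441, -0.5000)
step 3: θ'=-2.5000 (R=0.2500) → pose (5.0261, -2.4244, -2.5000)
step 4: θ'=-4.0000 (R=1.5000) → pose (7.0590, -2.6457, -4.0000)
step 5: θ'=-2.7500 (R=2.5000) → pose (4.2128, -1.9690, -2.7500)

(4.2128, -1.9690, -2.7500)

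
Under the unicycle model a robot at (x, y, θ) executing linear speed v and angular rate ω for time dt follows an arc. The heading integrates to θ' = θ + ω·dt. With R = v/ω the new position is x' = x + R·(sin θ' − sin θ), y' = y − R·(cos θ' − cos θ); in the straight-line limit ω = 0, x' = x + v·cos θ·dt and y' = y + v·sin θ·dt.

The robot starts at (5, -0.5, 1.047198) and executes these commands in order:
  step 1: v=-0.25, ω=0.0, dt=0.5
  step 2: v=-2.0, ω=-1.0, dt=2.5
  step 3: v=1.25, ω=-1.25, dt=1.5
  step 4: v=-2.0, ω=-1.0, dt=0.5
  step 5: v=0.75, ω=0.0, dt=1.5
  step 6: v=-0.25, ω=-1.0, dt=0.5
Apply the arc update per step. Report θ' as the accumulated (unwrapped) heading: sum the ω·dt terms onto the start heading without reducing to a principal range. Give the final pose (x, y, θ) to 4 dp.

step 1: θ'=1.0472 (straight) → pose (4.9375, -0.6083, 1.0472)
step 2: θ'=-1.4528 (R=2.0000) → pose (1.2194, 0.1563, -1.4528)
step 3: θ'=-3.3278 (R=-1.0000) → pose (0.0412, -0.9441, -3.3278)
step 4: θ'=-3.8278 (R=2.0000) → pose (0.9381, -1.3622, -3.8278)
step 5: θ'=-3.8278 (straight) → pose (0.0678, -0.6494, -3.8278)
step 6: θ'=-4.3278 (R=0.2500) → pose (0.1411, -0.7491, -4.3278)

(0.1411, -0.7491, -4.3278)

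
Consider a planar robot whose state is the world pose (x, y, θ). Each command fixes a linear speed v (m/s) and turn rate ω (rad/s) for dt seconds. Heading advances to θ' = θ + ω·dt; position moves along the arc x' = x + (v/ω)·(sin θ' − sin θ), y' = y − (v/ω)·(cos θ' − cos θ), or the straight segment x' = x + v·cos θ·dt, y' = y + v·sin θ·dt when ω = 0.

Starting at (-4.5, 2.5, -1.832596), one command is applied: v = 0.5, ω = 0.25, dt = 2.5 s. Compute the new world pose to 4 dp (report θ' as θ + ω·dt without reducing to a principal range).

(-4.4377, 1.2718, -1.2076)

θ' = -1.8326 + 0.25·2.5 = -1.2076
R = v/ω = 0.5/0.25 = 2.0000
x' = -4.5 + 2.0000·(sin -1.2076 − sin -1.8326) = -4.4377
y' = 2.5 − 2.0000·(cos -1.2076 − cos -1.8326) = 1.2718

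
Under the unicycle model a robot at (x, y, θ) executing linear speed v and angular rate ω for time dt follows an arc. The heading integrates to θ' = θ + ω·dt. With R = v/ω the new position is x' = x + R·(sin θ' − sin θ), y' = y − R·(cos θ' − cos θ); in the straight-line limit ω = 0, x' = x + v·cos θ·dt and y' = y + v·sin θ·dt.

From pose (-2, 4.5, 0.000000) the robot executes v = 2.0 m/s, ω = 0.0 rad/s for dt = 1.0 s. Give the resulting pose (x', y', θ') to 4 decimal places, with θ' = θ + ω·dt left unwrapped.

θ' = 0.0000 + 0.0·1.0 = 0.0000
ω = 0 → straight: x' = -2 + 2.0·cos(0.0000)·1.0 = 0.0000
y' = 4.5 + 2.0·sin(0.0000)·1.0 = 4.5000

(0.0000, 4.5000, 0.0000)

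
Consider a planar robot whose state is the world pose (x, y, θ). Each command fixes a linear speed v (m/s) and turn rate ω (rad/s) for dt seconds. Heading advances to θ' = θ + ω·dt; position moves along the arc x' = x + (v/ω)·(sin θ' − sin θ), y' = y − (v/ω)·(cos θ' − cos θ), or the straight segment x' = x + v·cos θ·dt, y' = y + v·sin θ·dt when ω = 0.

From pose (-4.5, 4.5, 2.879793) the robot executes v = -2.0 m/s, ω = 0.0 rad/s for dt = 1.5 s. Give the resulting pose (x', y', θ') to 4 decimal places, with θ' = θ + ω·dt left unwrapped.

θ' = 2.8798 + 0.0·1.5 = 2.8798
ω = 0 → straight: x' = -4.5 + -2.0·cos(2.8798)·1.5 = -1.6022
y' = 4.5 + -2.0·sin(2.8798)·1.5 = 3.7235

(-1.6022, 3.7235, 2.8798)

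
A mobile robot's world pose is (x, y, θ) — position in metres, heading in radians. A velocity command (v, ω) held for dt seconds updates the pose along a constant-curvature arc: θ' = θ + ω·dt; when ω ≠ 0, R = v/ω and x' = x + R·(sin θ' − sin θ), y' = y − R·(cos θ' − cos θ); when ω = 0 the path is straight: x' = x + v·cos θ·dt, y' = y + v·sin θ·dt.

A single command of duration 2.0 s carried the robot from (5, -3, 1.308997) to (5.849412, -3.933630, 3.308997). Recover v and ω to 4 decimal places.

v = -0.7500, ω = 1.0000

Δθ = 3.308997 − 1.308997 = 2.000000
ω = Δθ/dt = 2.000000/2.0 = 1.0000
R = −Δy/(cos θ' − cos θ) = -0.7500
v = R·ω = -0.7500·1.0000 = -0.7500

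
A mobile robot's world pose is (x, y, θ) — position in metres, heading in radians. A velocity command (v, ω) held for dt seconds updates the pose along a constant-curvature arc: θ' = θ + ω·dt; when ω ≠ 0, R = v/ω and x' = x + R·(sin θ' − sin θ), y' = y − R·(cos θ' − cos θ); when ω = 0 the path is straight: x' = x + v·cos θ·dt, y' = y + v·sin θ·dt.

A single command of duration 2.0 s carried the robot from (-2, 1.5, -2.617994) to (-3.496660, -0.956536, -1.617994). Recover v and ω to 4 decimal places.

v = 1.5000, ω = 0.5000

Δθ = -1.617994 − -2.617994 = 1.000000
ω = Δθ/dt = 1.000000/2.0 = 0.5000
R = −Δy/(cos θ' − cos θ) = 3.0000
v = R·ω = 3.0000·0.5000 = 1.5000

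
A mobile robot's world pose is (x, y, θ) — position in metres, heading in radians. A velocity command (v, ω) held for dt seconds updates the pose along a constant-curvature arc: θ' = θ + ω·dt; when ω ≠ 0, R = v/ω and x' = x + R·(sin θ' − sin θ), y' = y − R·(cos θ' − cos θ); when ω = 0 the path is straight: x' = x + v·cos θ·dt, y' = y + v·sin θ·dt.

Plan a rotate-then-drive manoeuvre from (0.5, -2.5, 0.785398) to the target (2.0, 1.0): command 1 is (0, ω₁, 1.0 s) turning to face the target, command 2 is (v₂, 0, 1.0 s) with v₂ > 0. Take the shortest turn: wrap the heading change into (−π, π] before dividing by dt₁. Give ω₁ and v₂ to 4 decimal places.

heading to target = atan2(1−-2.5, 2−0.5) = 1.1659
Δθ = wrap(1.1659 − 0.7854) = 0.3805; ω₁ = Δθ/dt₁ = 0.3805
distance = √((2−0.5)² + (1−-2.5)²) = 3.8079; v₂ = distance/dt₂ = 3.8079

ω₁ = 0.3805, v₂ = 3.8079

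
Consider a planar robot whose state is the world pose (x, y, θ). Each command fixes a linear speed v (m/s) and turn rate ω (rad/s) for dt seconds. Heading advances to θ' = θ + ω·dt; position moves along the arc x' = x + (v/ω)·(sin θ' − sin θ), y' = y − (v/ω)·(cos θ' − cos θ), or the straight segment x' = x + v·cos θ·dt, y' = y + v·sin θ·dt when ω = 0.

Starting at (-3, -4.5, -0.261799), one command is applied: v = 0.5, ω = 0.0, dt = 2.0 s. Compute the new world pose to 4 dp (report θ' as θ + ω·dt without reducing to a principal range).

(-2.0341, -4.7588, -0.2618)

θ' = -0.2618 + 0.0·2.0 = -0.2618
ω = 0 → straight: x' = -3 + 0.5·cos(-0.2618)·2.0 = -2.0341
y' = -4.5 + 0.5·sin(-0.2618)·2.0 = -4.7588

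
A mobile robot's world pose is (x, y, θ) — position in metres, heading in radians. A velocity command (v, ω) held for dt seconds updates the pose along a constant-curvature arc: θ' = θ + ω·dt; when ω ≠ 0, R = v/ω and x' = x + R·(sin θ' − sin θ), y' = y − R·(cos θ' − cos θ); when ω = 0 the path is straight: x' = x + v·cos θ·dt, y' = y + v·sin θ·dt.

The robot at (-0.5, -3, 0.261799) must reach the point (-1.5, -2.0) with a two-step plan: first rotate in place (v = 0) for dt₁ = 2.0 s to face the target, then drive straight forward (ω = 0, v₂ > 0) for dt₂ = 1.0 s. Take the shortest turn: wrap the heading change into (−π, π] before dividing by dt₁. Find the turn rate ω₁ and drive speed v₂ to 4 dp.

ω₁ = 1.0472, v₂ = 1.4142

heading to target = atan2(-2−-3, -1.5−-0.5) = 2.3562
Δθ = wrap(2.3562 − 0.2618) = 2.0944; ω₁ = Δθ/dt₁ = 1.0472
distance = √((-1.5−-0.5)² + (-2−-3)²) = 1.4142; v₂ = distance/dt₂ = 1.4142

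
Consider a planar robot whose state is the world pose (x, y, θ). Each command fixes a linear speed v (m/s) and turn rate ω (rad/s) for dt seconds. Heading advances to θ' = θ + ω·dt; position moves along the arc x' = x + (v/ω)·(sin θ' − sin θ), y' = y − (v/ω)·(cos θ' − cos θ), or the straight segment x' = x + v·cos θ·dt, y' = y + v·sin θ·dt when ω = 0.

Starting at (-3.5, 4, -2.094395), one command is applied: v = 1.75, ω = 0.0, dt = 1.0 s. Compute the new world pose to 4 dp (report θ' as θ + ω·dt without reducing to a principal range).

(-4.3750, 2.4845, -2.0944)

θ' = -2.0944 + 0.0·1.0 = -2.0944
ω = 0 → straight: x' = -3.5 + 1.75·cos(-2.0944)·1.0 = -4.3750
y' = 4 + 1.75·sin(-2.0944)·1.0 = 2.4845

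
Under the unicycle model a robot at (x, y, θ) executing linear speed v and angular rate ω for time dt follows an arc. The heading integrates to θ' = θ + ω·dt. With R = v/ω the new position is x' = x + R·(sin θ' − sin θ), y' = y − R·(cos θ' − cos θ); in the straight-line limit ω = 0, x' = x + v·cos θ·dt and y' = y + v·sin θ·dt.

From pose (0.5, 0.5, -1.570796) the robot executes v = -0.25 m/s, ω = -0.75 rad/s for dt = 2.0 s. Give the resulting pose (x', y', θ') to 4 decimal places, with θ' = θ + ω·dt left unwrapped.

(0.8098, 0.8325, -3.0708)

θ' = -1.5708 + -0.75·2.0 = -3.0708
R = v/ω = -0.25/-0.75 = 0.3333
x' = 0.5 + 0.3333·(sin -3.0708 − sin -1.5708) = 0.8098
y' = 0.5 − 0.3333·(cos -3.0708 − cos -1.5708) = 0.8325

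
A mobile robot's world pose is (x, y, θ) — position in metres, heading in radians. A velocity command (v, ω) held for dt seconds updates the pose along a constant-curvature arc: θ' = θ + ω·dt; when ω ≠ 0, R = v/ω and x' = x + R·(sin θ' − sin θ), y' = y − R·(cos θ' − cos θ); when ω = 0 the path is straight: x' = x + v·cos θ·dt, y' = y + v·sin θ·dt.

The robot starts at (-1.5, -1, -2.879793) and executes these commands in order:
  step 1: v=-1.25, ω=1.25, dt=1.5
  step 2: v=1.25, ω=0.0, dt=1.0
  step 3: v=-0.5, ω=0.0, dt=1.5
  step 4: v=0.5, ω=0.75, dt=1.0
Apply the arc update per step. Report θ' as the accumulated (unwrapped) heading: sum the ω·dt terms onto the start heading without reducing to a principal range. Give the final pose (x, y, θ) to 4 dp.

(-0.2520, -0.2075, -0.2548)

step 1: θ'=-1.0048 (R=-1.0000) → pose (-0.9148, 0.5022, -1.0048)
step 2: θ'=-1.0048 (straight) → pose (-0.2444, -0.5529, -1.0048)
step 3: θ'=-1.0048 (straight) → pose (-0.6466, 0.0802, -1.0048)
step 4: θ'=-0.2548 (R=0.6667) → pose (-0.2520, -0.2075, -0.2548)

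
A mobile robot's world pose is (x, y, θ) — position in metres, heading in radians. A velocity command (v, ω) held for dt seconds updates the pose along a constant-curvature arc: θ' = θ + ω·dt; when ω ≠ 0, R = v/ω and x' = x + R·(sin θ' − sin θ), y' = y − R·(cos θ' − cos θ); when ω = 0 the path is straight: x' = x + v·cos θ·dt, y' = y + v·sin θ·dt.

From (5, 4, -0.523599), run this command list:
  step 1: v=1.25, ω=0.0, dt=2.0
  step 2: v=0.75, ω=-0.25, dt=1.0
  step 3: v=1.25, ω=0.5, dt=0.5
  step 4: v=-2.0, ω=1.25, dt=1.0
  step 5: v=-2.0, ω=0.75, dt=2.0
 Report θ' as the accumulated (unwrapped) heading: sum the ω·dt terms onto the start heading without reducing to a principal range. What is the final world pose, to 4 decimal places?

step 1: θ'=-0.5236 (straight) → pose (7.1651, 2.7500, -0.5236)
step 2: θ'=-0.7736 (R=-3.0000) → pose (7.7612, 2.2981, -0.7736)
step 3: θ'=-0.5236 (R=2.5000) → pose (8.2580, 1.9216, -0.5236)
step 4: θ'=0.7264 (R=-1.6000) → pose (6.3953, 1.7320, 0.7264)
step 5: θ'=2.2264 (R=-2.6667) → pose (6.0526, -1.8872, 2.2264)

(6.0526, -1.8872, 2.2264)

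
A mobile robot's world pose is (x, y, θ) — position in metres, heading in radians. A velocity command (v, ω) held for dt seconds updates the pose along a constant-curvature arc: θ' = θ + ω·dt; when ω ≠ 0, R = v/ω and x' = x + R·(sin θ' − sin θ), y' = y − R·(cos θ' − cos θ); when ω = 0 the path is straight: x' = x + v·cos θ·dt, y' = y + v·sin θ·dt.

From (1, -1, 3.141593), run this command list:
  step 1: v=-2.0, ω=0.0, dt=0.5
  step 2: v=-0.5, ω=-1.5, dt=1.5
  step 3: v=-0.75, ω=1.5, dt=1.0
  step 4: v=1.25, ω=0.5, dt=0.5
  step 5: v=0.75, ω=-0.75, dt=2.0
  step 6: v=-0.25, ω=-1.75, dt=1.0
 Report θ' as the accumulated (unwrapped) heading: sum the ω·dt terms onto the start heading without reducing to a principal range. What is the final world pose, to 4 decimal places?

step 1: θ'=3.1416 (straight) → pose (2.0000, -1.0000, 3.1416)
step 2: θ'=0.8916 (R=0.3333) → pose (2.2594, -1.5427, 0.8916)
step 3: θ'=2.3916 (R=-0.5000) → pose (2.3076, -2.2227, 2.3916)
step 4: θ'=2.6416 (R=2.5000) → pose (1.8020, -1.8579, 2.6416)
step 5: θ'=1.1416 (R=-1.0000) → pose (1.3722, -0.5642, 1.1416)
step 6: θ'=-0.6084 (R=0.1429) → pose (1.1606, -0.6220, -0.6084)

(1.1606, -0.6220, -0.6084)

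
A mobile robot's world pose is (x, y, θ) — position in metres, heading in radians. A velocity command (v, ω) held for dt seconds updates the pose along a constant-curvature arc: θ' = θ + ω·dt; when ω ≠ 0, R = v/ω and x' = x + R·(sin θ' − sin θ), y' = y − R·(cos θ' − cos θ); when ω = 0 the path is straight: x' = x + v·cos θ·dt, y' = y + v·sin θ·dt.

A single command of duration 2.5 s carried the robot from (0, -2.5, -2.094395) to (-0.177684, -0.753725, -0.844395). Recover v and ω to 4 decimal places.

Δθ = -0.844395 − -2.094395 = 1.250000
ω = Δθ/dt = 1.250000/2.5 = 0.5000
R = −Δy/(cos θ' − cos θ) = -1.5000
v = R·ω = -1.5000·0.5000 = -0.7500

v = -0.7500, ω = 0.5000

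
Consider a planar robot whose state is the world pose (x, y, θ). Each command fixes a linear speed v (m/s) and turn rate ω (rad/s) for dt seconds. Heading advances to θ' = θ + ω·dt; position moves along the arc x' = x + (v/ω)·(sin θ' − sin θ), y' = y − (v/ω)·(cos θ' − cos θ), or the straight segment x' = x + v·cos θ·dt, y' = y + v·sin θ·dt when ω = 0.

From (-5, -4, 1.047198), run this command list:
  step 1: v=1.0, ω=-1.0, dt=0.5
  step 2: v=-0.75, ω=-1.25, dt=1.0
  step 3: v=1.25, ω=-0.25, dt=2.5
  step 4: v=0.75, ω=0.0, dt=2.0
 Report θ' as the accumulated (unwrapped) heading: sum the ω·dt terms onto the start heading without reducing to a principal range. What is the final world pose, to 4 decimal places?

step 1: θ'=0.5472 (R=-1.0000) → pose (-4.6543, -3.6460, 0.5472)
step 2: θ'=-0.7028 (R=0.6000) → pose (-5.3543, -3.5914, -0.7028)
step 3: θ'=-1.3278 (R=-5.0000) → pose (-3.7329, -6.2036, -1.3278)
step 4: θ'=-1.3278 (straight) → pose (-3.3720, -7.6595, -1.3278)

(-3.3720, -7.6595, -1.3278)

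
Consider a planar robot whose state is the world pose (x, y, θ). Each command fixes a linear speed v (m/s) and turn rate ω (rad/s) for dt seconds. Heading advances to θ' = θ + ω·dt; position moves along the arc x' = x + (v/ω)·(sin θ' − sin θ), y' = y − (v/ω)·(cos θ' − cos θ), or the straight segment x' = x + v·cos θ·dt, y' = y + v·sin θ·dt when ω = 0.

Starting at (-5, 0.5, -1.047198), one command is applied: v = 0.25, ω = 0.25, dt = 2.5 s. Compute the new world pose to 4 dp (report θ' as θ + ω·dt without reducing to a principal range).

(-4.5437, 0.0878, -0.4222)

θ' = -1.0472 + 0.25·2.5 = -0.4222
R = v/ω = 0.25/0.25 = 1.0000
x' = -5 + 1.0000·(sin -0.4222 − sin -1.0472) = -4.5437
y' = 0.5 − 1.0000·(cos -0.4222 − cos -1.0472) = 0.0878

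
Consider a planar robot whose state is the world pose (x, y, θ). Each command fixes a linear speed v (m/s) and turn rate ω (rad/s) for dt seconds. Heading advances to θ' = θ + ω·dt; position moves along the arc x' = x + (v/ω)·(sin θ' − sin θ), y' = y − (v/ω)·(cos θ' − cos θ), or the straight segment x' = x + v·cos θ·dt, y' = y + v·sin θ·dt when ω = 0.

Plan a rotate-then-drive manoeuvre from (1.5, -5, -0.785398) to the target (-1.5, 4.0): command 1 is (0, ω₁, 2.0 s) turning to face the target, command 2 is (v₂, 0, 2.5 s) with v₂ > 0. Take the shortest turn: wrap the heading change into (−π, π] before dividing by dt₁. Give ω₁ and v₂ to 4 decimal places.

ω₁ = 1.3390, v₂ = 3.7947

heading to target = atan2(4−-5, -1.5−1.5) = 1.8925
Δθ = wrap(1.8925 − -0.7854) = 2.6779; ω₁ = Δθ/dt₁ = 1.3390
distance = √((-1.5−1.5)² + (4−-5)²) = 9.4868; v₂ = distance/dt₂ = 3.7947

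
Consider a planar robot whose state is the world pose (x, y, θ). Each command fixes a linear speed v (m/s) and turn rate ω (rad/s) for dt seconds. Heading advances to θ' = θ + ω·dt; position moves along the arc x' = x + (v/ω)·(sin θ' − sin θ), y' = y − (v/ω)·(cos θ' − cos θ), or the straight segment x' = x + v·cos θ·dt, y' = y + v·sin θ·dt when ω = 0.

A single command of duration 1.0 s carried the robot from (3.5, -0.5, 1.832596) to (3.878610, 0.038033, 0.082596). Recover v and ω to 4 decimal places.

v = 0.7500, ω = -1.7500

Δθ = 0.082596 − 1.832596 = -1.750000
ω = Δθ/dt = -1.750000/1.0 = -1.7500
R = −Δy/(cos θ' − cos θ) = -0.4286
v = R·ω = -0.4286·-1.7500 = 0.7500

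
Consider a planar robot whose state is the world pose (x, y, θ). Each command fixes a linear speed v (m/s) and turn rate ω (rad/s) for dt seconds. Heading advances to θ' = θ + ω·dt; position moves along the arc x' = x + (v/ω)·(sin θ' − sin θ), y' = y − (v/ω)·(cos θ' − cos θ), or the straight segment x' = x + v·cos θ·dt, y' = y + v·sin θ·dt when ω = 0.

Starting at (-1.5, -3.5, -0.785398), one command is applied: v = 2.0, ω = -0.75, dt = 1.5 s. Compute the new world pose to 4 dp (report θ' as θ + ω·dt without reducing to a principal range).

θ' = -0.7854 + -0.75·1.5 = -1.9104
R = v/ω = 2.0/-0.75 = -2.6667
x' = -1.5 + -2.6667·(sin -1.9104 − sin -0.7854) = -0.8713
y' = -3.5 − -2.6667·(cos -1.9104 − cos -0.7854) = -6.2739

(-0.8713, -6.2739, -1.9104)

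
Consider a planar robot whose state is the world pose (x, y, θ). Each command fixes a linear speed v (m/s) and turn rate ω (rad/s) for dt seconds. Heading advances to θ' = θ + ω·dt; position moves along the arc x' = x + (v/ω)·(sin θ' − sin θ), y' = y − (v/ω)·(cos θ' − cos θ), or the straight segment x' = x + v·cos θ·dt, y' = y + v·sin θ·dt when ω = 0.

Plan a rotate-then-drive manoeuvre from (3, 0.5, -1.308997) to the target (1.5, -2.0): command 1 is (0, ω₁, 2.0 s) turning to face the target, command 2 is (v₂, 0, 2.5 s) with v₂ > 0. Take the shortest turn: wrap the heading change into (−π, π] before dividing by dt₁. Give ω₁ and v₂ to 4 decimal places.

heading to target = atan2(-2−0.5, 1.5−3) = -2.1112
Δθ = wrap(-2.1112 − -1.3090) = -0.8022; ω₁ = Δθ/dt₁ = -0.4011
distance = √((1.5−3)² + (-2−0.5)²) = 2.9155; v₂ = distance/dt₂ = 1.1662

ω₁ = -0.4011, v₂ = 1.1662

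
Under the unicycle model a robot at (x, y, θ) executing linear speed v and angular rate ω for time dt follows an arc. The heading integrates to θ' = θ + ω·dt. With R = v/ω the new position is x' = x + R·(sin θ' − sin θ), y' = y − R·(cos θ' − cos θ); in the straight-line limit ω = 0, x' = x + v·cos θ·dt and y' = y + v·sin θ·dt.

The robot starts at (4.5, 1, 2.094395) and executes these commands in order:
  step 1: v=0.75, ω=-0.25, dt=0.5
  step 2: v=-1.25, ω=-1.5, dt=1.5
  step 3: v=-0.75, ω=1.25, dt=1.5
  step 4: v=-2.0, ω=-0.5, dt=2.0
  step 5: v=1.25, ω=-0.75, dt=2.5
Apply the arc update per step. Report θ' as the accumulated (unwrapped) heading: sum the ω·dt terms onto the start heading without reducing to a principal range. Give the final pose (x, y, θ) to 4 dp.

(3.3400, -4.6915, -1.2806)

step 1: θ'=1.9694 (R=-3.0000) → pose (4.3333, 1.3356, 1.9694)
step 2: θ'=-0.2806 (R=0.8333) → pose (3.3345, 0.2114, -0.2806)
step 3: θ'=1.5944 (R=-0.6000) → pose (2.5685, -0.3793, 1.5944)
step 4: θ'=0.5944 (R=4.0000) → pose (0.8096, -3.7876, 0.5944)
step 5: θ'=-1.2806 (R=-1.6667) → pose (3.3400, -4.6915, -1.2806)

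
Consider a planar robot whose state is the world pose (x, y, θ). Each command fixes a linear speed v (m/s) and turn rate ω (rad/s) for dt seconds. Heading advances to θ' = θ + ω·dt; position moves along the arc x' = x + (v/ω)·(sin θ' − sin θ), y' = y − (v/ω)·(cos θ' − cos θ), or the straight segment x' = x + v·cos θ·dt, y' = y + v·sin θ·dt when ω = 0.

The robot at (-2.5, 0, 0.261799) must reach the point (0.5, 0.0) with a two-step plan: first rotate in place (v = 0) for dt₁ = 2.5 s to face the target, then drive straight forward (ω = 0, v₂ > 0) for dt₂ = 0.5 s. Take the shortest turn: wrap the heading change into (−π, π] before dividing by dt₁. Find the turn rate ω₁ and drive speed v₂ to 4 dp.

ω₁ = -0.1047, v₂ = 6.0000

heading to target = atan2(0−0, 0.5−-2.5) = 0.0000
Δθ = wrap(0.0000 − 0.2618) = -0.2618; ω₁ = Δθ/dt₁ = -0.1047
distance = √((0.5−-2.5)² + (0−0)²) = 3.0000; v₂ = distance/dt₂ = 6.0000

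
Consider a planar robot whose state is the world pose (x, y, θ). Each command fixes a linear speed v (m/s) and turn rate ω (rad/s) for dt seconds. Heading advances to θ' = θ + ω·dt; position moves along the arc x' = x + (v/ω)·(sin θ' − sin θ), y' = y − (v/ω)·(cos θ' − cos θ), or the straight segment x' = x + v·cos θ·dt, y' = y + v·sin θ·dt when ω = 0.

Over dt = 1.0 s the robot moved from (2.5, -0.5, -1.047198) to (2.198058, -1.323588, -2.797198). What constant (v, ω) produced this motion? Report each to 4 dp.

Δθ = -2.797198 − -1.047198 = -1.750000
ω = Δθ/dt = -1.750000/1.0 = -1.7500
R = −Δy/(cos θ' − cos θ) = -0.5714
v = R·ω = -0.5714·-1.7500 = 1.0000

v = 1.0000, ω = -1.7500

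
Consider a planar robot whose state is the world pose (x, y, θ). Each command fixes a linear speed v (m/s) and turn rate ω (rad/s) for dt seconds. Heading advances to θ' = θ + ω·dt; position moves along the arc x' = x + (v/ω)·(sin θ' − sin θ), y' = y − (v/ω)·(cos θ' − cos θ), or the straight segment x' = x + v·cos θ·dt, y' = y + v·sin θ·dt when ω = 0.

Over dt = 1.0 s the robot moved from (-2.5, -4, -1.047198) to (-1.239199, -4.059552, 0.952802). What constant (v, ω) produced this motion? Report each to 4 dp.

v = 1.5000, ω = 2.0000

Δθ = 0.952802 − -1.047198 = 2.000000
ω = Δθ/dt = 2.000000/1.0 = 2.0000
R = Δx/(sin θ' − sin θ) = 0.7500
v = R·ω = 0.7500·2.0000 = 1.5000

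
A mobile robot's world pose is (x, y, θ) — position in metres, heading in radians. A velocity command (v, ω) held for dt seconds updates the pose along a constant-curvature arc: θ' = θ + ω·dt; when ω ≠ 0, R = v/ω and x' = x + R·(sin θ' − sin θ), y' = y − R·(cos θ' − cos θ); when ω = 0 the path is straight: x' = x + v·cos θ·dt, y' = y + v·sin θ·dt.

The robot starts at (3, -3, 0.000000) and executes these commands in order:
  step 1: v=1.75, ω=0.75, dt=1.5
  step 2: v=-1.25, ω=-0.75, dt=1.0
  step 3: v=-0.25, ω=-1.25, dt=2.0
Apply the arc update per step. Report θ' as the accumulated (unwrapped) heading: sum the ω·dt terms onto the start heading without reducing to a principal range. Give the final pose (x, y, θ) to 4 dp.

(3.9686, -2.2136, -2.1250)

step 1: θ'=1.1250 (R=2.3333) → pose (5.1053, -1.6727, 1.1250)
step 2: θ'=0.3750 (R=1.6667) → pose (4.2120, -2.5050, 0.3750)
step 3: θ'=-2.1250 (R=0.2000) → pose (3.9686, -2.2136, -2.1250)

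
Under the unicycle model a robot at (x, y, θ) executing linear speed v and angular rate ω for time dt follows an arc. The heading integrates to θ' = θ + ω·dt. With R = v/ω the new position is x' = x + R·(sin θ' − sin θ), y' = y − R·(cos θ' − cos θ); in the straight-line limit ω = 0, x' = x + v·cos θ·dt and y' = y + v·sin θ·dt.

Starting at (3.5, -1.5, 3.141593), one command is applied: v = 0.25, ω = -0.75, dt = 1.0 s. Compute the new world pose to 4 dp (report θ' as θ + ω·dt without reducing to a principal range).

θ' = 3.1416 + -0.75·1.0 = 2.3916
R = v/ω = 0.25/-0.75 = -0.3333
x' = 3.5 + -0.3333·(sin 2.3916 − sin 3.1416) = 3.2728
y' = -1.5 − -0.3333·(cos 2.3916 − cos 3.1416) = -1.4106

(3.2728, -1.4106, 2.3916)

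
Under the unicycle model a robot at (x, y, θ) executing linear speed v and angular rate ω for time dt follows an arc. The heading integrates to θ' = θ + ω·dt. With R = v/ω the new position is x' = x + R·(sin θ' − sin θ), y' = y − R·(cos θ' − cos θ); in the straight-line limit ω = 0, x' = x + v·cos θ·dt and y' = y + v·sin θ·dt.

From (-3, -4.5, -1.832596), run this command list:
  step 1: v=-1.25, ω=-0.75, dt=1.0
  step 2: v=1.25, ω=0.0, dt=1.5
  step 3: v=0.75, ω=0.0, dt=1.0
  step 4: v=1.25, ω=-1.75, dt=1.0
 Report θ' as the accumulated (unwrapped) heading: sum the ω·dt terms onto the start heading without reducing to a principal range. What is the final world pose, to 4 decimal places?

step 1: θ'=-2.5826 (R=1.6667) → pose (-2.2740, -3.5184, -2.5826)
step 2: θ'=-2.5826 (straight) → pose (-3.8636, -4.5128, -2.5826)
step 3: θ'=-2.5826 (straight) → pose (-4.4995, -4.9105, -2.5826)
step 4: θ'=-4.3326 (R=-0.7143) → pose (-5.5417, -4.5698, -4.3326)

(-5.5417, -4.5698, -4.3326)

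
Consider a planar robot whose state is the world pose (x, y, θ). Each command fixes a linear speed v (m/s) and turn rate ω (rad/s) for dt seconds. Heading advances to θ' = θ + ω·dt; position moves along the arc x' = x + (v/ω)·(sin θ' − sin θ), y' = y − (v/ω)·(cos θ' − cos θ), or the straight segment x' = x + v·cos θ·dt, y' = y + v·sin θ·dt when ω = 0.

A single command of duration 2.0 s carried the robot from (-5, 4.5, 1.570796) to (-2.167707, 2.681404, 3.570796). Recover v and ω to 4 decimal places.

Δθ = 3.570796 − 1.570796 = 2.000000
ω = Δθ/dt = 2.000000/2.0 = 1.0000
R = Δx/(sin θ' − sin θ) = -2.0000
v = R·ω = -2.0000·1.0000 = -2.0000

v = -2.0000, ω = 1.0000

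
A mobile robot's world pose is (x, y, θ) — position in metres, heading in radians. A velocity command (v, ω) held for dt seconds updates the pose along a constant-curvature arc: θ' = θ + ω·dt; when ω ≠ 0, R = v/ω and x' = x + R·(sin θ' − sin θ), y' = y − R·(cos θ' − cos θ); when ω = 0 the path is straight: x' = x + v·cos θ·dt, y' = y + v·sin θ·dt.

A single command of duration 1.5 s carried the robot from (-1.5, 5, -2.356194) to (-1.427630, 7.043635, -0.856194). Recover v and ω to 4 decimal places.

Δθ = -0.856194 − -2.356194 = 1.500000
ω = Δθ/dt = 1.500000/1.5 = 1.0000
R = −Δy/(cos θ' − cos θ) = -1.5000
v = R·ω = -1.5000·1.0000 = -1.5000

v = -1.5000, ω = 1.0000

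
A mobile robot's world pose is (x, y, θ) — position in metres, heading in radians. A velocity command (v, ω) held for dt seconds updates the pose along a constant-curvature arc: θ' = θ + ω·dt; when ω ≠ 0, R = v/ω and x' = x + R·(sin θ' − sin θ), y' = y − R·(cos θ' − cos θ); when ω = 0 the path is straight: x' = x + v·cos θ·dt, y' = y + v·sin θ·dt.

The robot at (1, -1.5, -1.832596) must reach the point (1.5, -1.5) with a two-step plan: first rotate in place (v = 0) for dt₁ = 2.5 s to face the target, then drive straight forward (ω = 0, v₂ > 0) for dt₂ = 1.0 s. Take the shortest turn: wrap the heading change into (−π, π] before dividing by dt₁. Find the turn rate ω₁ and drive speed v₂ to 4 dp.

ω₁ = 0.7330, v₂ = 0.5000

heading to target = atan2(-1.5−-1.5, 1.5−1) = 0.0000
Δθ = wrap(0.0000 − -1.8326) = 1.8326; ω₁ = Δθ/dt₁ = 0.7330
distance = √((1.5−1)² + (-1.5−-1.5)²) = 0.5000; v₂ = distance/dt₂ = 0.5000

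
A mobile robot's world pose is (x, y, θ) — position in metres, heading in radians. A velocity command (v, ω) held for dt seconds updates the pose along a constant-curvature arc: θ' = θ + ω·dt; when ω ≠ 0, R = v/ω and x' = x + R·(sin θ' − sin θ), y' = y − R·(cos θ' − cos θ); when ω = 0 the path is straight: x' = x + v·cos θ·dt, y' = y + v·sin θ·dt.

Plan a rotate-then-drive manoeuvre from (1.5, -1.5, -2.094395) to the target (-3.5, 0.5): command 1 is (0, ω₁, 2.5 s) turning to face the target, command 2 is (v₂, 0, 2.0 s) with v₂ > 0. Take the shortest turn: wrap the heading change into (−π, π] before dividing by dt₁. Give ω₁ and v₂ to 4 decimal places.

ω₁ = -0.5711, v₂ = 2.6926

heading to target = atan2(0.5−-1.5, -3.5−1.5) = 2.7611
Δθ = wrap(2.7611 − -2.0944) = -1.4277; ω₁ = Δθ/dt₁ = -0.5711
distance = √((-3.5−1.5)² + (0.5−-1.5)²) = 5.3852; v₂ = distance/dt₂ = 2.6926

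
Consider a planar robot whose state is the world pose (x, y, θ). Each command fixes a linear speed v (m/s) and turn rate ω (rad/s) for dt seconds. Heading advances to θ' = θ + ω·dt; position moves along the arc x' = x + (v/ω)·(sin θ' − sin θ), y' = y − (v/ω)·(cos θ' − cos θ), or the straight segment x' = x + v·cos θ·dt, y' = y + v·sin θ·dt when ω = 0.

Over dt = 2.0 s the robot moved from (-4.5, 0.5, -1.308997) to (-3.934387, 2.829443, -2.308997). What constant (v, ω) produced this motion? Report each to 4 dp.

Δθ = -2.308997 − -1.308997 = -1.000000
ω = Δθ/dt = -1.000000/2.0 = -0.5000
R = −Δy/(cos θ' − cos θ) = 2.5000
v = R·ω = 2.5000·-0.5000 = -1.2500

v = -1.2500, ω = -0.5000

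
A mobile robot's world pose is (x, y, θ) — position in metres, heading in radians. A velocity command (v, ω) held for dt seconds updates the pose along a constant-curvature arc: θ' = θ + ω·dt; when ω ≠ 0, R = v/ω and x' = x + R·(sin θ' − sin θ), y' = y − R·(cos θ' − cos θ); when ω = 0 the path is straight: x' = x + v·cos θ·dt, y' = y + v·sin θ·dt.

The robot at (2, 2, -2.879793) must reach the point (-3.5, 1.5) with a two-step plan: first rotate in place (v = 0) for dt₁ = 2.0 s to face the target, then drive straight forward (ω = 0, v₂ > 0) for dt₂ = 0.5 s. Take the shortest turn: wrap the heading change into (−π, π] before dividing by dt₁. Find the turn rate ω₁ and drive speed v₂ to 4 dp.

ω₁ = -0.0856, v₂ = 11.0454

heading to target = atan2(1.5−2, -3.5−2) = -3.0509
Δθ = wrap(-3.0509 − -2.8798) = -0.1711; ω₁ = Δθ/dt₁ = -0.0856
distance = √((-3.5−2)² + (1.5−2)²) = 5.5227; v₂ = distance/dt₂ = 11.0454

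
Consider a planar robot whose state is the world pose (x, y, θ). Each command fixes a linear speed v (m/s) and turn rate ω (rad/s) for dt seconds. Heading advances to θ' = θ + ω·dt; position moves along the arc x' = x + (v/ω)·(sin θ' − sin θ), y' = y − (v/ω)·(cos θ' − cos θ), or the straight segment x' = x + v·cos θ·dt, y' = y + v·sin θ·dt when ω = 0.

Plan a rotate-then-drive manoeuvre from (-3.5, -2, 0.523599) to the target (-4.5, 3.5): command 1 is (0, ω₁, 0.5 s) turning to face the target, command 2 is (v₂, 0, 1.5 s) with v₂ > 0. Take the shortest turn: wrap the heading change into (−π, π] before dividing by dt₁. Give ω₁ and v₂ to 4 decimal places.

ω₁ = 2.4541, v₂ = 3.7268

heading to target = atan2(3.5−-2, -4.5−-3.5) = 1.7506
Δθ = wrap(1.7506 − 0.5236) = 1.2271; ω₁ = Δθ/dt₁ = 2.4541
distance = √((-4.5−-3.5)² + (3.5−-2)²) = 5.5902; v₂ = distance/dt₂ = 3.7268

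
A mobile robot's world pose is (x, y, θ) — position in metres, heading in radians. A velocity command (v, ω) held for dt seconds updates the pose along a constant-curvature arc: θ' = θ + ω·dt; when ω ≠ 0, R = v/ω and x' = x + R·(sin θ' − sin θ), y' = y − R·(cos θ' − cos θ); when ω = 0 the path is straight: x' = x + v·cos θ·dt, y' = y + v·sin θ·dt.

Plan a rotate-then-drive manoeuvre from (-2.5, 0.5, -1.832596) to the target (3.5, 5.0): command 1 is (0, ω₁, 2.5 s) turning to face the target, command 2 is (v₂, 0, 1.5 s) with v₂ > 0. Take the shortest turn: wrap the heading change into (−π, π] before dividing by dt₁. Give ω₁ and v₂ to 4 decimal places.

heading to target = atan2(5−0.5, 3.5−-2.5) = 0.6435
Δθ = wrap(0.6435 − -1.8326) = 2.4761; ω₁ = Δθ/dt₁ = 0.9904
distance = √((3.5−-2.5)² + (5−0.5)²) = 7.5000; v₂ = distance/dt₂ = 5.0000

ω₁ = 0.9904, v₂ = 5.0000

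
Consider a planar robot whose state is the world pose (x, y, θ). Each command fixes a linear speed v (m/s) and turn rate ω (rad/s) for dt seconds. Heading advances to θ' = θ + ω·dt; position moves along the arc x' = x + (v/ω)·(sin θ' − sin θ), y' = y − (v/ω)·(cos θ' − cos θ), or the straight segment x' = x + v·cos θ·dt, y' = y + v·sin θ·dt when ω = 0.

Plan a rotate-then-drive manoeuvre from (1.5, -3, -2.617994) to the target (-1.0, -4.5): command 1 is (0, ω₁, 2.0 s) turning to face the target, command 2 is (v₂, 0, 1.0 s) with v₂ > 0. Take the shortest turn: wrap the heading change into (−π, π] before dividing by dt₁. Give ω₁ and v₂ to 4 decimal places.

heading to target = atan2(-4.5−-3, -1−1.5) = -2.6012
Δθ = wrap(-2.6012 − -2.6180) = 0.0168; ω₁ = Δθ/dt₁ = 0.0084
distance = √((-1−1.5)² + (-4.5−-3)²) = 2.9155; v₂ = distance/dt₂ = 2.9155

ω₁ = 0.0084, v₂ = 2.9155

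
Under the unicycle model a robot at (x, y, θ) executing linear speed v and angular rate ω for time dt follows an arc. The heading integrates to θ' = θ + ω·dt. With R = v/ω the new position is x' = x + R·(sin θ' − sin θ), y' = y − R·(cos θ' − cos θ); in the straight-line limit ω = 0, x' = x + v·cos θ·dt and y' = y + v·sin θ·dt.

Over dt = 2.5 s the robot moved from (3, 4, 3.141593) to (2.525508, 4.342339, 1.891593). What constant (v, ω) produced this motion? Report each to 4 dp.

Δθ = 1.891593 − 3.141593 = -1.250000
ω = Δθ/dt = -1.250000/2.5 = -0.5000
R = Δx/(sin θ' − sin θ) = -0.5000
v = R·ω = -0.5000·-0.5000 = 0.2500

v = 0.2500, ω = -0.5000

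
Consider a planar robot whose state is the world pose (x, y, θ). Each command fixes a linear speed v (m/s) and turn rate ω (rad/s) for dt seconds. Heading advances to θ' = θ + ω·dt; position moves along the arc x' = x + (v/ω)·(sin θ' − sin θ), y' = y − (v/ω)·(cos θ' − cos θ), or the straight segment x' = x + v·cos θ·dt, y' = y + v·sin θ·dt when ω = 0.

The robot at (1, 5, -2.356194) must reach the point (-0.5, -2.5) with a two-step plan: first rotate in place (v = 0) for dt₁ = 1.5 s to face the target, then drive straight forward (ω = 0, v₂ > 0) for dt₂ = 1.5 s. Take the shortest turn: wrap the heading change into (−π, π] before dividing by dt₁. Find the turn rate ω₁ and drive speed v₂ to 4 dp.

heading to target = atan2(-2.5−5, -0.5−1) = -1.7682
Δθ = wrap(-1.7682 − -2.3562) = 0.5880; ω₁ = Δθ/dt₁ = 0.3920
distance = √((-0.5−1)² + (-2.5−5)²) = 7.6485; v₂ = distance/dt₂ = 5.0990

ω₁ = 0.3920, v₂ = 5.0990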